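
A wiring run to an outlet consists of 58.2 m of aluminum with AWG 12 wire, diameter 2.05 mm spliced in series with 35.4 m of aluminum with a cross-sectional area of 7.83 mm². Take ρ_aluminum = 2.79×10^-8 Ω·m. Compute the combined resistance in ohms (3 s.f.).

0.618 Ω

Segment 1: A = π(2.05/2 mm)² = π(1.0250e-03 m)² = 3.301e-06 m²
R₁ = ρL/A = (2.79×10^-8)(58.2)/(3.301e-06) = 0.492 Ω
Segment 2: A = 7.83 mm² = 7.830e-06 m²
R₂ = (2.79×10^-8)(35.4)/(7.830e-06) = 0.1261 Ω
R = R₁ + R₂ = 0.618 Ω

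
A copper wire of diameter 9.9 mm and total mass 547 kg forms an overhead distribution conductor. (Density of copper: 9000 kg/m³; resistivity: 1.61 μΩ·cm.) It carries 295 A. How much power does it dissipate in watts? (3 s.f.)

14400 W

ρ = 1.61 μΩ·cm = 1.61×10^-8 Ω·m
A = π(d/2)² = π(4.9500e-03 m)² = 7.6977e-05 m²
L = m/(density·A) = 547/(9000×7.6977e-05) = 789.6 m
R = ρL/A = (1.61×10^-8)(789.6)/(7.6977e-05) = 0.1651 Ω
P = I²R = (295)² × 0.1651 = 14400 W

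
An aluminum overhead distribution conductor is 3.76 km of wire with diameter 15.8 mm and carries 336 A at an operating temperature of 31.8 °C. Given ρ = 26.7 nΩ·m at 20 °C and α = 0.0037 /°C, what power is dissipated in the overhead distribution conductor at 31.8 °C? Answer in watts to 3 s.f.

60300 W

ρ = 26.7 nΩ·m = 2.67×10^-8 Ω·m
A = π(d/2)² = π(7.9000e-03 m)² = 1.961e-04 m²
R₍20₎ = ρL/A = (2.67×10^-8)(3760)/(1.961e-04) = 0.512 Ω
R₍31.8₎ = R₍20₎(1 + αΔT) = 0.512 × (1 + 0.0037×11.8) = 0.5344 Ω
P = I²R = (336)² × 0.5344 = 60300 W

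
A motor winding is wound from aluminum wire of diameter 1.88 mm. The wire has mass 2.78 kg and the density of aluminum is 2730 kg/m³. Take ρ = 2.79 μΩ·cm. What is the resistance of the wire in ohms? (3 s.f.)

ρ = 2.79 μΩ·cm = 2.79×10^-8 Ω·m
A = π(d/2)² = π(9.4000e-04 m)² = 2.7759e-06 m²
L = m/(density·A) = 2.78/(2730×2.7759e-06) = 366.8 m
R = ρL/A = (2.79×10^-8)(366.8)/(2.7759e-06) = 3.69 Ω

3.69 Ω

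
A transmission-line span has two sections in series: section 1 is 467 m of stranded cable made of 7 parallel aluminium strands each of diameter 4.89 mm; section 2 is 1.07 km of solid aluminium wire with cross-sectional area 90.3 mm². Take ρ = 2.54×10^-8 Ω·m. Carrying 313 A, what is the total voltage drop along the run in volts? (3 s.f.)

Section 1: A_strand = π(2.4450e-03)² = 1.878e-05 m²; R₁ = ρL/(N·A_s) = (2.54×10^-8)(467)/(7×1.878e-05) = 0.09023 Ω
Section 2: A = 90.3 mm² = 9.030e-05 m²
R₂ = (2.54×10^-8)(1070)/(9.030e-05) = 0.301 Ω
R = R₁ + R₂ = 0.3912 Ω
V = IR = 313 × 0.3912 = 122 V

122 V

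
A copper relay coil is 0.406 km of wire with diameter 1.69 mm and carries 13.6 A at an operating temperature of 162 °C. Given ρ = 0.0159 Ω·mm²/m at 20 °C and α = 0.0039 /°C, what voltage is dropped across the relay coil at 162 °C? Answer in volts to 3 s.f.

60.8 V

ρ = 0.0159 Ω·mm²/m = 1.59×10^-8 Ω·m
A = π(d/2)² = π(8.4500e-04 m)² = 2.243e-06 m²
R₍20₎ = ρL/A = (1.59×10^-8)(406)/(2.243e-06) = 2.878 Ω
R₍162₎ = R₍20₎(1 + αΔT) = 2.878 × (1 + 0.0039×142) = 4.472 Ω
V = IR = 13.6 × 4.472 = 60.8 V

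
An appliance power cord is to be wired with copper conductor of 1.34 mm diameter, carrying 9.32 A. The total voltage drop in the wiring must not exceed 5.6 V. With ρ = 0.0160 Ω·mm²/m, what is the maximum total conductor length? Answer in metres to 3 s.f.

ρ = 0.0160 Ω·mm²/m = 1.60×10^-8 Ω·m
A = π(d/2)² = π(6.7000e-04 m)² = 1.410e-06 m²
L_max = V_max·A/(1·ρI) = (5.6)(1.410e-06)/(1.60×10^-8×9.32) = 53.0 m

53.0 m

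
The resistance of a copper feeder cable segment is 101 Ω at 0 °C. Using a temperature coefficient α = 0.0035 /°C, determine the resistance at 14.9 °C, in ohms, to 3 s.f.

106 Ω

ΔT = 14.9 − 0 = 14.9 °C
R = R₀(1 + αΔT) = 101 × (1 + 0.0035×14.9) = 101 × 1.052 = 106 Ω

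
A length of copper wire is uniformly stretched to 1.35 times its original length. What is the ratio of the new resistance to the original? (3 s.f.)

Volume constant ⇒ A' = A/k with k = 1.35. R' = ρ(kL)/(A/k) = k²R.
Factor = 1.82

1.82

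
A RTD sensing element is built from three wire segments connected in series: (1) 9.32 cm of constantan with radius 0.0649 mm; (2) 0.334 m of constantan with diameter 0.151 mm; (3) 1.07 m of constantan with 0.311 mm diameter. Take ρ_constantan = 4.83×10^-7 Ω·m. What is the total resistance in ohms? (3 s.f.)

Seg 1: A = πr² = π(6.4900e-05 m)² = 1.323e-08 m²
R_1 = (4.83×10^-7)(0.0932)/(1.323e-08) = 3.402 Ω
Seg 2: A = π(d/2)² = π(7.5500e-05 m)² = 1.791e-08 m²
R_2 = (4.83×10^-7)(0.334)/(1.791e-08) = 9.008 Ω
Seg 3: A = π(d/2)² = π(1.5550e-04 m)² = 7.596e-08 m²
R_3 = (4.83×10^-7)(1.07)/(7.596e-08) = 6.803 Ω
R_total = R_1 + R_2 + R_3 = 19.2 Ω

19.2 Ω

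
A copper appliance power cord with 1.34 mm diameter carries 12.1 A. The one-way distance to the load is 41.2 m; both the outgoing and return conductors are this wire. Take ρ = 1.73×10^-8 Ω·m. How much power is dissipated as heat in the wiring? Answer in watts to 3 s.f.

A = π(d/2)² = π(6.7000e-04 m)² = 1.410e-06 m²
Total conductor length (both ways) L = 2 × 41.2 = 82.4 m
R = ρL/A = (1.73×10^-8)(82.4)/(1.410e-06) = 1.011 Ω
P = I²R = (12.1)² × 1.011 = 148 W

148 W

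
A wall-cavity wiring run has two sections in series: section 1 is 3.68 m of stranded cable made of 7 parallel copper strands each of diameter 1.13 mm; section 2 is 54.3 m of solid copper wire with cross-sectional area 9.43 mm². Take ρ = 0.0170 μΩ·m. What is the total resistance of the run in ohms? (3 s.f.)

ρ = 0.0170 μΩ·m = 1.70×10^-8 Ω·m
Section 1: A_strand = π(5.6500e-04)² = 1.003e-06 m²; R₁ = ρL/(N·A_s) = (1.70×10^-8)(3.68)/(7×1.003e-06) = 0.008912 Ω
Section 2: A = 9.43 mm² = 9.430e-06 m²
R₂ = (1.70×10^-8)(54.3)/(9.430e-06) = 0.09789 Ω
R = R₁ + R₂ = 0.107 Ω

0.107 Ω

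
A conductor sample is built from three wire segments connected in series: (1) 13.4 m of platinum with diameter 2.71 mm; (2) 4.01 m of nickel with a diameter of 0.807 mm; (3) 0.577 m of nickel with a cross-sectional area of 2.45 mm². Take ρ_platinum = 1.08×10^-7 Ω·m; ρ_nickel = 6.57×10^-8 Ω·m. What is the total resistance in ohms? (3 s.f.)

Seg 1: A = π(d/2)² = π(1.3550e-03 m)² = 5.768e-06 m²
R_1 = (1.08×10^-7)(13.4)/(5.768e-06) = 0.2509 Ω
Seg 2: A = π(d/2)² = π(4.0350e-04 m)² = 5.115e-07 m²
R_2 = (6.57×10^-8)(4.01)/(5.115e-07) = 0.5151 Ω
Seg 3: A = 2.45 mm² = 2.450e-06 m²
R_3 = (6.57×10^-8)(0.577)/(2.450e-06) = 0.01547 Ω
R_total = R_1 + R_2 + R_3 = 0.781 Ω

0.781 Ω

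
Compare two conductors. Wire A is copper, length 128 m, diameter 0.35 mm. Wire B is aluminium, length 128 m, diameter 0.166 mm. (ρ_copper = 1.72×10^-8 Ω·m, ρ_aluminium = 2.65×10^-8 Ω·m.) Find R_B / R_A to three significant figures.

6.85

R ∝ ρL/d², so R_B/R_A = (ρ_B/ρ_A) × (d_A/d_B)²
= (2.65×10^-8/1.72×10^-8) × (0.35/0.166)² = 6.85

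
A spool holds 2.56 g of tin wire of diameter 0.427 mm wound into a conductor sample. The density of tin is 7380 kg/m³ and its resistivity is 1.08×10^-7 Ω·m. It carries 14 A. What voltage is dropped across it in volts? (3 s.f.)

A = π(d/2)² = π(2.1350e-04 m)² = 1.4320e-07 m²
L = m/(density·A) = 0.00256/(7380×1.4320e-07) = 2.422 m
R = ρL/A = (1.08×10^-7)(2.422)/(1.4320e-07) = 1.827 Ω
V = IR = 14 × 1.827 = 25.6 V

25.6 V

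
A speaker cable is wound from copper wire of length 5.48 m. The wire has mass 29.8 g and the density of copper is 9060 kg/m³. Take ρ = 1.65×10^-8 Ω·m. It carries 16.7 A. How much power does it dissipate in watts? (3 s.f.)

42.0 W

A = m/(density·L) = 0.0298/(9060×5.48) = 6.0022e-07 m²
R = ρL/A = (1.65×10^-8)(5.48)/(6.0022e-07) = 0.1506 Ω
P = I²R = (16.7)² × 0.1506 = 42.0 W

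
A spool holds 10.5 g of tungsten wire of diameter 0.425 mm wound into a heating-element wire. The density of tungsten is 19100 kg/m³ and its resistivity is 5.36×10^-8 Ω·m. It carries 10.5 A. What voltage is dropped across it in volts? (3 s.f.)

15.4 V

A = π(d/2)² = π(2.1250e-04 m)² = 1.4186e-07 m²
L = m/(density·A) = 0.0105/(19100×1.4186e-07) = 3.875 m
R = ρL/A = (5.36×10^-8)(3.875)/(1.4186e-07) = 1.464 Ω
V = IR = 10.5 × 1.464 = 15.4 V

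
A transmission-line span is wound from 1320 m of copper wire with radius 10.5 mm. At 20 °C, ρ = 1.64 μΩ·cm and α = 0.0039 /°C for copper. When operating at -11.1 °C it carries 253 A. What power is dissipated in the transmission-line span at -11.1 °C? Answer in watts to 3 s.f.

3520 W

ρ = 1.64 μΩ·cm = 1.64×10^-8 Ω·m
A = πr² = π(1.0500e-02 m)² = 3.464e-04 m²
R₍20₎ = ρL/A = (1.64×10^-8)(1320)/(3.464e-04) = 0.0625 Ω
R₍-11.1₎ = R₍20₎(1 + αΔT) = 0.0625 × (1 + 0.0039×-31.1) = 0.05492 Ω
P = I²R = (253)² × 0.05492 = 3520 W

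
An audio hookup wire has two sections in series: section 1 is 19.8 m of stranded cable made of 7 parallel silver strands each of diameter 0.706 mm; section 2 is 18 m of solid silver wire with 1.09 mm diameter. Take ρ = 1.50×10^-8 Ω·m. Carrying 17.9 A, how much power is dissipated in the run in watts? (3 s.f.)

Section 1: A_strand = π(3.5300e-04)² = 3.915e-07 m²; R₁ = ρL/(N·A_s) = (1.50×10^-8)(19.8)/(7×3.915e-07) = 0.1084 Ω
Section 2: A = π(d/2)² = π(5.4500e-04 m)² = 9.331e-07 m²
R₂ = (1.50×10^-8)(18)/(9.331e-07) = 0.2893 Ω
R = R₁ + R₂ = 0.3977 Ω
P = I²R = (17.9)² × 0.3977 = 127 W

127 W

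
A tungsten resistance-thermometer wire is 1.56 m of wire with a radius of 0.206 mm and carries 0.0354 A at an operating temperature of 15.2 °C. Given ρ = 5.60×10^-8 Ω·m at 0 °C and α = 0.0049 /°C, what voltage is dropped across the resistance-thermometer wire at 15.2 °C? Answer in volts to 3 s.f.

0.0249 V

A = πr² = π(2.0600e-04 m)² = 1.333e-07 m²
R₍0₎ = ρL/A = (5.60×10^-8)(1.56)/(1.333e-07) = 0.6553 Ω
R₍15.2₎ = R₍0₎(1 + αΔT) = 0.6553 × (1 + 0.0049×15.2) = 0.7041 Ω
V = IR = 0.0354 × 0.7041 = 0.0249 V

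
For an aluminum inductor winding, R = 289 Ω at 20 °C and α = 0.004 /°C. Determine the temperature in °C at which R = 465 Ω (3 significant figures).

172 °C

R = R₀(1 + α(T − T₀)) ⇒ T = T₀ + (R/R₀ − 1)/α
T = 20 + (465/289 − 1)/0.004 = 20 + (0.609)/0.004 = 172 °C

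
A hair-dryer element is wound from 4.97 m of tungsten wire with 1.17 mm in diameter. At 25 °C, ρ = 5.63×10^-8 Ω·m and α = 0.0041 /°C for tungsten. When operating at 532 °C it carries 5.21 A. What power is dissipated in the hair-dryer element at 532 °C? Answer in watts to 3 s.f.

21.7 W

A = π(d/2)² = π(5.8500e-04 m)² = 1.075e-06 m²
R₍25₎ = ρL/A = (5.63×10^-8)(4.97)/(1.075e-06) = 0.2603 Ω
R₍532₎ = R₍25₎(1 + αΔT) = 0.2603 × (1 + 0.0041×507) = 0.8013 Ω
P = I²R = (5.21)² × 0.8013 = 21.7 W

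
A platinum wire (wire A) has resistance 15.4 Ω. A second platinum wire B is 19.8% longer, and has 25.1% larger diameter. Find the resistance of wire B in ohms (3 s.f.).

R ∝ L/d², so R_B/R_A = (1 + 19.8/100) × (1 + 25.1/100)⁻²
= 1.198 × 0.639 = 0.7655
R_B = 0.7655 × 15.4 = 11.8 Ω

11.8 Ω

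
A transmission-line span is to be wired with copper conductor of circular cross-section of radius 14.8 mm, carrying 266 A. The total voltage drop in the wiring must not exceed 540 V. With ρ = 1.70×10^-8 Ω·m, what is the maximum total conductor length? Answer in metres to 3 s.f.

82200 m

A = πr² = π(1.4800e-02 m)² = 6.881e-04 m²
L_max = V_max·A/(1·ρI) = (540)(6.881e-04)/(1.70×10^-8×266) = 82200 m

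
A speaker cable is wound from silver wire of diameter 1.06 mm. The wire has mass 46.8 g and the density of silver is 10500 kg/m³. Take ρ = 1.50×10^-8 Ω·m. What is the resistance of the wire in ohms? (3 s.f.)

0.0859 Ω

A = π(d/2)² = π(5.3000e-04 m)² = 8.8247e-07 m²
L = m/(density·A) = 0.0468/(10500×8.8247e-07) = 5.051 m
R = ρL/A = (1.50×10^-8)(5.051)/(8.8247e-07) = 0.0859 Ω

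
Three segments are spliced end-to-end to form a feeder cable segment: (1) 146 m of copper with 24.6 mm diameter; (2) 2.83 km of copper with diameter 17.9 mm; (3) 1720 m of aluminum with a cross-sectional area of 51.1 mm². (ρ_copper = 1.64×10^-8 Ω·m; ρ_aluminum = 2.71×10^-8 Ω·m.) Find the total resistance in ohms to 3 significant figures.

1.10 Ω

Seg 1: A = π(d/2)² = π(1.2300e-02 m)² = 4.753e-04 m²
R_1 = (1.64×10^-8)(146)/(4.753e-04) = 0.005038 Ω
Seg 2: A = π(d/2)² = π(8.9500e-03 m)² = 2.516e-04 m²
R_2 = (1.64×10^-8)(2830)/(2.516e-04) = 0.1844 Ω
Seg 3: A = 51.1 mm² = 5.110e-05 m²
R_3 = (2.71×10^-8)(1720)/(5.110e-05) = 0.9122 Ω
R_total = R_1 + R_2 + R_3 = 1.10 Ω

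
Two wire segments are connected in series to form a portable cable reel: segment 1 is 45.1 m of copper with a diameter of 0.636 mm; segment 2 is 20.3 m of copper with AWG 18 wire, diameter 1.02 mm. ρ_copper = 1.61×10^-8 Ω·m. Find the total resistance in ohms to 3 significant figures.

Segment 1: A = π(d/2)² = π(3.1800e-04 m)² = 3.177e-07 m²
R₁ = ρL/A = (1.61×10^-8)(45.1)/(3.177e-07) = 2.286 Ω
Segment 2: A = π(1.02/2 mm)² = π(5.1000e-04 m)² = 8.171e-07 m²
R₂ = (1.61×10^-8)(20.3)/(8.171e-07) = 0.4 Ω
R = R₁ + R₂ = 2.69 Ω

2.69 Ω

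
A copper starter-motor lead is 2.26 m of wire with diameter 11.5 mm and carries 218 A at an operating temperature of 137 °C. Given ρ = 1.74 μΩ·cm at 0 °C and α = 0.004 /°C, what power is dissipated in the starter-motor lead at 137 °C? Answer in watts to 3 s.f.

27.9 W

ρ = 1.74 μΩ·cm = 1.74×10^-8 Ω·m
A = π(d/2)² = π(5.7500e-03 m)² = 1.039e-04 m²
R₍0₎ = ρL/A = (1.74×10^-8)(2.26)/(1.039e-04) = 3.786×10^-4 Ω
R₍137₎ = R₍0₎(1 + αΔT) = 3.786×10^-4 × (1 + 0.004×137) = 5.861×10^-4 Ω
P = I²R = (218)² × 5.861×10^-4 = 27.9 W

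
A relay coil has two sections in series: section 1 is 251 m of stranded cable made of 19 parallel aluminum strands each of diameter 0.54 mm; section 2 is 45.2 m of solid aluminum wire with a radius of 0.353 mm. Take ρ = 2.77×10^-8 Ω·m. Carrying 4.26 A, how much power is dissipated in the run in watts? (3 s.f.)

Section 1: A_strand = π(2.7000e-04)² = 2.290e-07 m²; R₁ = ρL/(N·A_s) = (2.77×10^-8)(251)/(19×2.290e-07) = 1.598 Ω
Section 2: A = πr² = π(3.5300e-04 m)² = 3.915e-07 m²
R₂ = (2.77×10^-8)(45.2)/(3.915e-07) = 3.198 Ω
R = R₁ + R₂ = 4.796 Ω
P = I²R = (4.26)² × 4.796 = 87.0 W

87.0 W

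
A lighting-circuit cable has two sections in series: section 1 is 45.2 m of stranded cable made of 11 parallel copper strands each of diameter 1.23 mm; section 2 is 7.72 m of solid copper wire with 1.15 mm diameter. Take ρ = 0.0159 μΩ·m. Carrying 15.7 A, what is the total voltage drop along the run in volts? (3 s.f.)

ρ = 0.0159 μΩ·m = 1.59×10^-8 Ω·m
Section 1: A_strand = π(6.1500e-04)² = 1.188e-06 m²; R₁ = ρL/(N·A_s) = (1.59×10^-8)(45.2)/(11×1.188e-06) = 0.05498 Ω
Section 2: A = π(d/2)² = π(5.7500e-04 m)² = 1.039e-06 m²
R₂ = (1.59×10^-8)(7.72)/(1.039e-06) = 0.1182 Ω
R = R₁ + R₂ = 0.1732 Ω
V = IR = 15.7 × 0.1732 = 2.72 V

2.72 V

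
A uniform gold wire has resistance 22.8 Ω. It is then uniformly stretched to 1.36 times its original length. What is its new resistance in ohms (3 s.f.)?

Volume constant ⇒ A' = A/k with k = 1.36. R' = ρ(kL)/(A/k) = k²R.
R' = 1.85 × 22.8 = 42.2 Ω

42.2 Ω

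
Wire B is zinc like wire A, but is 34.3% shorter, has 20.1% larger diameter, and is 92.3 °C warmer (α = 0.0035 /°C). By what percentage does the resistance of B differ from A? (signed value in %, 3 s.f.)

R ∝ ρL/d² with ρ ∝ (1+αΔT), so R_B/R_A = (1 − 34.3/100) × (1 + 20.1/100)⁻² × (1 + 0.0035×92.3)
= 0.657 × 0.6933 × 1.323 = 0.6026
(R_B − R_A)/R_A = 0.6026 − 1 = -39.7%

-39.7%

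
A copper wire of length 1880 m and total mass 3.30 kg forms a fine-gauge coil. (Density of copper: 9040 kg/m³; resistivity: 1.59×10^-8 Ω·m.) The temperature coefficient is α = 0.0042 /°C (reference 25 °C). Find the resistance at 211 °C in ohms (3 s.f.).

A = m/(density·L) = 3.3/(9040×1880) = 1.9417e-07 m²
R = ρL/A = (1.59×10^-8)(1880)/(1.9417e-07) = 153.9 Ω
R(211 °C) = 153.9 × (1 + 0.0042×186) = 274 Ω

274 Ω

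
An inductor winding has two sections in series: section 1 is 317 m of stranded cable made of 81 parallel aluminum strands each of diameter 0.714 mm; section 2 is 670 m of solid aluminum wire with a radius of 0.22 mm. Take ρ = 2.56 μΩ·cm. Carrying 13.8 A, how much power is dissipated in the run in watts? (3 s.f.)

ρ = 2.56 μΩ·cm = 2.56×10^-8 Ω·m
Section 1: A_strand = π(3.5700e-04)² = 4.004e-07 m²; R₁ = ρL/(N·A_s) = (2.56×10^-8)(317)/(81×4.004e-07) = 0.2502 Ω
Section 2: A = πr² = π(2.2000e-04 m)² = 1.521e-07 m²
R₂ = (2.56×10^-8)(670)/(1.521e-07) = 112.8 Ω
R = R₁ + R₂ = 113.1 Ω
P = I²R = (13.8)² × 113.1 = 21500 W

21500 W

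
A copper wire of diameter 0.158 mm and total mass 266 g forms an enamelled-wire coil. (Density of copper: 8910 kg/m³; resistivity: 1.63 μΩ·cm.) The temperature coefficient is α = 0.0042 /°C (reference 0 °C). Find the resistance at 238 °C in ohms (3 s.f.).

2530 Ω

ρ = 1.63 μΩ·cm = 1.63×10^-8 Ω·m
A = π(d/2)² = π(7.9000e-05 m)² = 1.9607e-08 m²
L = m/(density·A) = 0.266/(8910×1.9607e-08) = 1523 m
R = ρL/A = (1.63×10^-8)(1523)/(1.9607e-08) = 1266 Ω
R(238 °C) = 1266 × (1 + 0.0042×238) = 2530 Ω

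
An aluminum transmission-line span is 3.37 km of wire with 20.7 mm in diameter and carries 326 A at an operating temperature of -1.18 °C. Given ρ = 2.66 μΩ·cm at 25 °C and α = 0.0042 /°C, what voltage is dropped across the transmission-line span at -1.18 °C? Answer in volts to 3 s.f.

77.3 V

ρ = 2.66 μΩ·cm = 2.66×10^-8 Ω·m
A = π(d/2)² = π(1.0350e-02 m)² = 3.365e-04 m²
R₍25₎ = ρL/A = (2.66×10^-8)(3370)/(3.365e-04) = 0.2664 Ω
R₍-1.18₎ = R₍25₎(1 + αΔT) = 0.2664 × (1 + 0.0042×-26.2) = 0.2371 Ω
V = IR = 326 × 0.2371 = 77.3 V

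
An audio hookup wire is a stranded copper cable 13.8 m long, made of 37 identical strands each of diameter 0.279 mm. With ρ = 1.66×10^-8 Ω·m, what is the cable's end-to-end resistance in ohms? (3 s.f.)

A_strand = π(1.3950e-04 m)² = 6.114e-08 m²
R_strand = ρL/A = (1.66×10^-8)(13.8)/(6.114e-08) = 3.747 Ω
R_total = R_strand/N = 3.747/37 = 0.101 Ω

0.101 Ω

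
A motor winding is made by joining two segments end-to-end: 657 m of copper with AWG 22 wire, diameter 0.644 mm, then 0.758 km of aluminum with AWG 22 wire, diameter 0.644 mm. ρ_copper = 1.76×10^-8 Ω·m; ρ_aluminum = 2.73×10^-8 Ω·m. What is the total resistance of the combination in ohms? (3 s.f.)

Segment 1: A = π(0.644/2 mm)² = π(3.2200e-04 m)² = 3.257e-07 m²
R₁ = ρL/A = (1.76×10^-8)(657)/(3.257e-07) = 35.5 Ω
R₂ = (2.73×10^-8)(758)/(3.257e-07) = 63.53 Ω
R = R₁ + R₂ = 99.0 Ω

99.0 Ω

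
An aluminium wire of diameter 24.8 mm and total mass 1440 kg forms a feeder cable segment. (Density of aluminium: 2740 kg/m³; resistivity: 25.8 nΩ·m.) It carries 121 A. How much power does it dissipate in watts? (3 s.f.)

851 W

ρ = 25.8 nΩ·m = 2.58×10^-8 Ω·m
A = π(d/2)² = π(1.2400e-02 m)² = 4.8305e-04 m²
L = m/(density·A) = 1440/(2740×4.8305e-04) = 1088 m
R = ρL/A = (2.58×10^-8)(1088)/(4.8305e-04) = 0.05811 Ω
P = I²R = (121)² × 0.05811 = 851 W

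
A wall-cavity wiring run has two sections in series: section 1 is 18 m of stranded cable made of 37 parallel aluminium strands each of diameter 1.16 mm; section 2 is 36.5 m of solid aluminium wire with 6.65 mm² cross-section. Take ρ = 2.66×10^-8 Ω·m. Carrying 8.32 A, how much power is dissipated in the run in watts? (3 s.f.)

Section 1: A_strand = π(5.8000e-04)² = 1.057e-06 m²; R₁ = ρL/(N·A_s) = (2.66×10^-8)(18)/(37×1.057e-06) = 0.01224 Ω
Section 2: A = 6.65 mm² = 6.650e-06 m²
R₂ = (2.66×10^-8)(36.5)/(6.650e-06) = 0.146 Ω
R = R₁ + R₂ = 0.1582 Ω
P = I²R = (8.32)² × 0.1582 = 11.0 W

11.0 W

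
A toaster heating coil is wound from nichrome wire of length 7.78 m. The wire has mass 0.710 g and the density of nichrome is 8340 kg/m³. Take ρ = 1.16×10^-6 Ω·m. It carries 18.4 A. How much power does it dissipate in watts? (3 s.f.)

2.79×10^5 W

A = m/(density·L) = 7.100×10^-4/(8340×7.78) = 1.0942e-08 m²
R = ρL/A = (1.16×10^-6)(7.78)/(1.0942e-08) = 824.8 Ω
P = I²R = (18.4)² × 824.8 = 2.79×10^5 W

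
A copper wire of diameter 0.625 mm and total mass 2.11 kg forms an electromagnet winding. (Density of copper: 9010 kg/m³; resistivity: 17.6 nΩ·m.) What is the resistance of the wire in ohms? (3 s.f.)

ρ = 17.6 nΩ·m = 1.76×10^-8 Ω·m
A = π(d/2)² = π(3.1250e-04 m)² = 3.0680e-07 m²
L = m/(density·A) = 2.11/(9010×3.0680e-07) = 763.3 m
R = ρL/A = (1.76×10^-8)(763.3)/(3.0680e-07) = 43.8 Ω

43.8 Ω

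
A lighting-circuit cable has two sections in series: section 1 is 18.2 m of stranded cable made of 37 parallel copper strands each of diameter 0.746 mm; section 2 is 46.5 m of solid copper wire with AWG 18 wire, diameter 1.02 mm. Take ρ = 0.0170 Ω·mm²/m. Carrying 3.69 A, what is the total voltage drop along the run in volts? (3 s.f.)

3.64 V

ρ = 0.0170 Ω·mm²/m = 1.70×10^-8 Ω·m
Section 1: A_strand = π(3.7300e-04)² = 4.371e-07 m²; R₁ = ρL/(N·A_s) = (1.70×10^-8)(18.2)/(37×4.371e-07) = 0.01913 Ω
Section 2: A = π(1.02/2 mm)² = π(5.1000e-04 m)² = 8.171e-07 m²
R₂ = (1.70×10^-8)(46.5)/(8.171e-07) = 0.9674 Ω
R = R₁ + R₂ = 0.9865 Ω
V = IR = 3.69 × 0.9865 = 3.64 V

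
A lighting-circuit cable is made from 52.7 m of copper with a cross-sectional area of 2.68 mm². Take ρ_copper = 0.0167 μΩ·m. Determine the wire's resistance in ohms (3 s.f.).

0.328 Ω

ρ = 0.0167 μΩ·m = 1.67×10^-8 Ω·m
A = 2.68 mm² = 2.680e-06 m²
R = ρL/A = (1.67×10^-8)(52.7 m)/(2.680e-06 m²) = 0.328 Ω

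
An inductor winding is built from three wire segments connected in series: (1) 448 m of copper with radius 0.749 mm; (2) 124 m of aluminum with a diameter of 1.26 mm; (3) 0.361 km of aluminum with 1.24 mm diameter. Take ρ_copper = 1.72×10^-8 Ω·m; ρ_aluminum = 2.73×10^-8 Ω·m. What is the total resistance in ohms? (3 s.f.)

Seg 1: A = πr² = π(7.4900e-04 m)² = 1.762e-06 m²
R_1 = (1.72×10^-8)(448)/(1.762e-06) = 4.372 Ω
Seg 2: A = π(d/2)² = π(6.3000e-04 m)² = 1.247e-06 m²
R_2 = (2.73×10^-8)(124)/(1.247e-06) = 2.715 Ω
Seg 3: A = π(d/2)² = π(6.2000e-04 m)² = 1.208e-06 m²
R_3 = (2.73×10^-8)(361)/(1.208e-06) = 8.161 Ω
R_total = R_1 + R_2 + R_3 = 15.2 Ω

15.2 Ω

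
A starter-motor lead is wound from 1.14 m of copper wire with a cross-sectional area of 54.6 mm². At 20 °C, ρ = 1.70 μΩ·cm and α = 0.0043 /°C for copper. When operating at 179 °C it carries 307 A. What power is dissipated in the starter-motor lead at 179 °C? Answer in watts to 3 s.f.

56.3 W

ρ = 1.70 μΩ·cm = 1.70×10^-8 Ω·m
A = 54.6 mm² = 5.460e-05 m²
R₍20₎ = ρL/A = (1.70×10^-8)(1.14)/(5.460e-05) = 3.549×10^-4 Ω
R₍179₎ = R₍20₎(1 + αΔT) = 3.549×10^-4 × (1 + 0.0043×159) = 5.976×10^-4 Ω
P = I²R = (307)² × 5.976×10^-4 = 56.3 W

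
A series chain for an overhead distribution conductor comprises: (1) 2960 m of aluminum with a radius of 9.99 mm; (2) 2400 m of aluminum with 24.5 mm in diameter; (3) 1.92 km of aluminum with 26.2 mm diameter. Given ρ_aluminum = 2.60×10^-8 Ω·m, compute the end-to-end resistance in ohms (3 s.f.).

Seg 1: A = πr² = π(9.9900e-03 m)² = 3.135e-04 m²
R_1 = (2.60×10^-8)(2960)/(3.135e-04) = 0.2455 Ω
Seg 2: A = π(d/2)² = π(1.2250e-02 m)² = 4.714e-04 m²
R_2 = (2.60×10^-8)(2400)/(4.714e-04) = 0.1324 Ω
Seg 3: A = π(d/2)² = π(1.3100e-02 m)² = 5.391e-04 m²
R_3 = (2.60×10^-8)(1920)/(5.391e-04) = 0.09259 Ω
R_total = R_1 + R_2 + R_3 = 0.470 Ω

0.470 Ω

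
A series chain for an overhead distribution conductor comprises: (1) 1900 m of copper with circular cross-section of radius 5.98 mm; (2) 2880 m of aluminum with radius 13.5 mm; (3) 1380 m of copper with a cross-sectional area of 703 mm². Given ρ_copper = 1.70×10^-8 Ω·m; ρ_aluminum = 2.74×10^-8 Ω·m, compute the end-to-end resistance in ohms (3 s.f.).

Seg 1: A = πr² = π(5.9800e-03 m)² = 1.123e-04 m²
R_1 = (1.70×10^-8)(1900)/(1.123e-04) = 0.2875 Ω
Seg 2: A = πr² = π(1.3500e-02 m)² = 5.726e-04 m²
R_2 = (2.74×10^-8)(2880)/(5.726e-04) = 0.1378 Ω
Seg 3: A = 703 mm² = 7.030e-04 m²
R_3 = (1.70×10^-8)(1380)/(7.030e-04) = 0.03337 Ω
R_total = R_1 + R_2 + R_3 = 0.459 Ω

0.459 Ω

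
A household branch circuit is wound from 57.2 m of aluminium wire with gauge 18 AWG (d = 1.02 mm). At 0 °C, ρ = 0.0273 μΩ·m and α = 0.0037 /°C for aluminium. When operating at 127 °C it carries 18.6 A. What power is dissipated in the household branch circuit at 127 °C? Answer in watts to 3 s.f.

972 W

ρ = 0.0273 μΩ·m = 2.73×10^-8 Ω·m
A = π(1.02/2 mm)² = π(5.1000e-04 m)² = 8.171e-07 m²
R₍0₎ = ρL/A = (2.73×10^-8)(57.2)/(8.171e-07) = 1.911 Ω
R₍127₎ = R₍0₎(1 + αΔT) = 1.911 × (1 + 0.0037×127) = 2.809 Ω
P = I²R = (18.6)² × 2.809 = 972 W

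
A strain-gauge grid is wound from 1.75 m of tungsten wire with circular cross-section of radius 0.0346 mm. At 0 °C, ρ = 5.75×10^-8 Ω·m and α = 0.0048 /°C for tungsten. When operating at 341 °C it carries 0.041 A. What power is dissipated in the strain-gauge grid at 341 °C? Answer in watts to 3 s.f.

A = πr² = π(3.4600e-05 m)² = 3.761e-09 m²
R₍0₎ = ρL/A = (5.75×10^-8)(1.75)/(3.761e-09) = 26.75 Ω
R₍341₎ = R₍0₎(1 + αΔT) = 26.75 × (1 + 0.0048×341) = 70.55 Ω
P = I²R = (0.041)² × 70.55 = 0.119 W

0.119 W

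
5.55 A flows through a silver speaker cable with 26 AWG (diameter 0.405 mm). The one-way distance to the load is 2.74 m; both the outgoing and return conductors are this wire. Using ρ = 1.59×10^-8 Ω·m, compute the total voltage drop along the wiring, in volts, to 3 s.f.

A = π(0.405/2 mm)² = π(2.0250e-04 m)² = 1.288e-07 m²
Total conductor length (both ways) L = 2 × 2.74 = 5.48 m
R = ρL/A = (1.59×10^-8)(5.48)/(1.288e-07) = 0.6764 Ω
V = IR = 5.55 × 0.6764 = 3.75 V

3.75 V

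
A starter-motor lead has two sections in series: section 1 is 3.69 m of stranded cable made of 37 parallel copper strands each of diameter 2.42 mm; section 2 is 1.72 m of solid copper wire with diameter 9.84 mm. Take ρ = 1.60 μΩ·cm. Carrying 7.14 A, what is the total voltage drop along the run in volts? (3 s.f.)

ρ = 1.60 μΩ·cm = 1.60×10^-8 Ω·m
Section 1: A_strand = π(1.2100e-03)² = 4.600e-06 m²; R₁ = ρL/(N·A_s) = (1.60×10^-8)(3.69)/(37×4.600e-06) = 3.469×10^-4 Ω
Section 2: A = π(d/2)² = π(4.9200e-03 m)² = 7.605e-05 m²
R₂ = (1.60×10^-8)(1.72)/(7.605e-05) = 3.619×10^-4 Ω
R = R₁ + R₂ = 7.088×10^-4 Ω
V = IR = 7.14 × 7.088×10^-4 = 0.00506 V

0.00506 V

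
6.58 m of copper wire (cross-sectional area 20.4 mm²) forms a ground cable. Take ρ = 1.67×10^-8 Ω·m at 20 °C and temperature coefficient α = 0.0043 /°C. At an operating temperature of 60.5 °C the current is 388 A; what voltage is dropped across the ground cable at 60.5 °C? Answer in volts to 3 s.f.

2.45 V

A = 20.4 mm² = 2.040e-05 m²
R₍20₎ = ρL/A = (1.67×10^-8)(6.58)/(2.040e-05) = 0.005387 Ω
R₍60.5₎ = R₍20₎(1 + αΔT) = 0.005387 × (1 + 0.0043×40.5) = 0.006325 Ω
V = IR = 388 × 0.006325 = 2.45 V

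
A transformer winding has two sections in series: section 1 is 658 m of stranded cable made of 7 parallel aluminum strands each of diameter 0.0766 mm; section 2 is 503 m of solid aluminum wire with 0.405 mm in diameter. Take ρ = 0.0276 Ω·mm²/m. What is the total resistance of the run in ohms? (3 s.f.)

ρ = 0.0276 Ω·mm²/m = 2.76×10^-8 Ω·m
Section 1: A_strand = π(3.8300e-05)² = 4.608e-09 m²; R₁ = ρL/(N·A_s) = (2.76×10^-8)(658)/(7×4.608e-09) = 563 Ω
Section 2: A = π(d/2)² = π(2.0250e-04 m)² = 1.288e-07 m²
R₂ = (2.76×10^-8)(503)/(1.288e-07) = 107.8 Ω
R = R₁ + R₂ = 671 Ω

671 Ω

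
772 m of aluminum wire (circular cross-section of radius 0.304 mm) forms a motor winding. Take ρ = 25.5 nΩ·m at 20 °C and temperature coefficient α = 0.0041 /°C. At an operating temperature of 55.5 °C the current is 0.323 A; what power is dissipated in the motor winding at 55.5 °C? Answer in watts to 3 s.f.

ρ = 25.5 nΩ·m = 2.55×10^-8 Ω·m
A = πr² = π(3.0400e-04 m)² = 2.903e-07 m²
R₍20₎ = ρL/A = (2.55×10^-8)(772)/(2.903e-07) = 67.8 Ω
R₍55.5₎ = R₍20₎(1 + αΔT) = 67.8 × (1 + 0.0041×35.5) = 77.67 Ω
P = I²R = (0.323)² × 77.67 = 8.10 W

8.10 W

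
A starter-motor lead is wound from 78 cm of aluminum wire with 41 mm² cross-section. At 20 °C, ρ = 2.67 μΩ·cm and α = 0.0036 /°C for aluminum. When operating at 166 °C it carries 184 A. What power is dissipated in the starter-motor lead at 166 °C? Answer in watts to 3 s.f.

26.2 W

ρ = 2.67 μΩ·cm = 2.67×10^-8 Ω·m
A = 41 mm² = 4.100e-05 m²
R₍20₎ = ρL/A = (2.67×10^-8)(0.78)/(4.100e-05) = 5.080×10^-4 Ω
R₍166₎ = R₍20₎(1 + αΔT) = 5.080×10^-4 × (1 + 0.0036×146) = 7.749×10^-4 Ω
P = I²R = (184)² × 7.749×10^-4 = 26.2 W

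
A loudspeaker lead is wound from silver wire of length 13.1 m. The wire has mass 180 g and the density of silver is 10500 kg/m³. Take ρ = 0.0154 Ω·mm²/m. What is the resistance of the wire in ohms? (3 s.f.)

ρ = 0.0154 Ω·mm²/m = 1.54×10^-8 Ω·m
A = m/(density·L) = 0.18/(10500×13.1) = 1.3086e-06 m²
R = ρL/A = (1.54×10^-8)(13.1)/(1.3086e-06) = 0.154 Ω

0.154 Ω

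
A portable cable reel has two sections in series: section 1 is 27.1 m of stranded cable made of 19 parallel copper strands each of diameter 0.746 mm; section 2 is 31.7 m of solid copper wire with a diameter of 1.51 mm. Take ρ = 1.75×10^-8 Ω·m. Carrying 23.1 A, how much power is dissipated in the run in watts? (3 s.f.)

Section 1: A_strand = π(3.7300e-04)² = 4.371e-07 m²; R₁ = ρL/(N·A_s) = (1.75×10^-8)(27.1)/(19×4.371e-07) = 0.05711 Ω
Section 2: A = π(d/2)² = π(7.5500e-04 m)² = 1.791e-06 m²
R₂ = (1.75×10^-8)(31.7)/(1.791e-06) = 0.3098 Ω
R = R₁ + R₂ = 0.3669 Ω
P = I²R = (23.1)² × 0.3669 = 196 W

196 W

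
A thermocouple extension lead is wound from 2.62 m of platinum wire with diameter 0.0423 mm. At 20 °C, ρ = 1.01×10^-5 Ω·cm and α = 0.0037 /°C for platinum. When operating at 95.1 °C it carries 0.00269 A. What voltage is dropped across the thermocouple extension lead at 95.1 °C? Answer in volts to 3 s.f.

0.647 V

ρ = 1.01×10^-5 Ω·cm = 1.01×10^-7 Ω·m
A = π(d/2)² = π(2.1150e-05 m)² = 1.405e-09 m²
R₍20₎ = ρL/A = (1.01×10^-7)(2.62)/(1.405e-09) = 188.3 Ω
R₍95.1₎ = R₍20₎(1 + αΔT) = 188.3 × (1 + 0.0037×75.1) = 240.6 Ω
V = IR = 0.00269 × 240.6 = 0.647 V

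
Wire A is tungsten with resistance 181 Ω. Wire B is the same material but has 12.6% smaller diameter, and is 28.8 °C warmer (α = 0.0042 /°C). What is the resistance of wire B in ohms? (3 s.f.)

266 Ω

R ∝ ρL/d² with ρ ∝ (1+αΔT), so R_B/R_A = (1 − 12.6/100)⁻² × (1 + 0.0042×28.8)
= 1.309 × 1.121 = 1.468
R_B = 1.468 × 181 = 266 Ω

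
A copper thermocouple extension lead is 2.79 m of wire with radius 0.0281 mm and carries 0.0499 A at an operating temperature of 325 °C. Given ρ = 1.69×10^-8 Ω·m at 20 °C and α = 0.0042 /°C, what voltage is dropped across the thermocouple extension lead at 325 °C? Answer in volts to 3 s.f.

2.16 V

A = πr² = π(2.8100e-05 m)² = 2.481e-09 m²
R₍20₎ = ρL/A = (1.69×10^-8)(2.79)/(2.481e-09) = 19.01 Ω
R₍325₎ = R₍20₎(1 + αΔT) = 19.01 × (1 + 0.0042×305) = 43.36 Ω
V = IR = 0.0499 × 43.36 = 2.16 V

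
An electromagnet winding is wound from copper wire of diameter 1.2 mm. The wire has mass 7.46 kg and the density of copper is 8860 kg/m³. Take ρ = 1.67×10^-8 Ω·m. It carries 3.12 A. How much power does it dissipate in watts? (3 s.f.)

107 W

A = π(d/2)² = π(6.0000e-04 m)² = 1.1310e-06 m²
L = m/(density·A) = 7.46/(8860×1.1310e-06) = 744.5 m
R = ρL/A = (1.67×10^-8)(744.5)/(1.1310e-06) = 10.99 Ω
P = I²R = (3.12)² × 10.99 = 107 W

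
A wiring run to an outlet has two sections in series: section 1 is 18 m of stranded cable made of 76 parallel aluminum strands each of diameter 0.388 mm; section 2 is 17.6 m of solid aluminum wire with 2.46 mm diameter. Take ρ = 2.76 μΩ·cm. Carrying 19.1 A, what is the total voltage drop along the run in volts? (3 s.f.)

ρ = 2.76 μΩ·cm = 2.76×10^-8 Ω·m
Section 1: A_strand = π(1.9400e-04)² = 1.182e-07 m²; R₁ = ρL/(N·A_s) = (2.76×10^-8)(18)/(76×1.182e-07) = 0.05529 Ω
Section 2: A = π(d/2)² = π(1.2300e-03 m)² = 4.753e-06 m²
R₂ = (2.76×10^-8)(17.6)/(4.753e-06) = 0.1022 Ω
R = R₁ + R₂ = 0.1575 Ω
V = IR = 19.1 × 0.1575 = 3.01 V

3.01 V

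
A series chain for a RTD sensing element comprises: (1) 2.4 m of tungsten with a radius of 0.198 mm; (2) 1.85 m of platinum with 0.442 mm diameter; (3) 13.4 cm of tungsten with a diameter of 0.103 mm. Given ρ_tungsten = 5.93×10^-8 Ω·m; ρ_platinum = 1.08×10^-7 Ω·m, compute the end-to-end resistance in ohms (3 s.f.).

Seg 1: A = πr² = π(1.9800e-04 m)² = 1.232e-07 m²
R_1 = (5.93×10^-8)(2.4)/(1.232e-07) = 1.156 Ω
Seg 2: A = π(d/2)² = π(2.2100e-04 m)² = 1.534e-07 m²
R_2 = (1.08×10^-7)(1.85)/(1.534e-07) = 1.302 Ω
Seg 3: A = π(d/2)² = π(5.1500e-05 m)² = 8.332e-09 m²
R_3 = (5.93×10^-8)(0.134)/(8.332e-09) = 0.9537 Ω
R_total = R_1 + R_2 + R_3 = 3.41 Ω

3.41 Ω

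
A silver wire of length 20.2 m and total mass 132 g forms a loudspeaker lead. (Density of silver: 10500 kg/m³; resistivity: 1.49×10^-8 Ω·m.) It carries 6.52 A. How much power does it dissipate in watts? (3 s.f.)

A = m/(density·L) = 0.132/(10500×20.2) = 6.2235e-07 m²
R = ρL/A = (1.49×10^-8)(20.2)/(6.2235e-07) = 0.4836 Ω
P = I²R = (6.52)² × 0.4836 = 20.6 W

20.6 W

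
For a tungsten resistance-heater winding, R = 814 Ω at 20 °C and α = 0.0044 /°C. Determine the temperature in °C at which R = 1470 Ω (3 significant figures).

R = R₀(1 + α(T − T₀)) ⇒ T = T₀ + (R/R₀ − 1)/α
T = 20 + (1470/814 − 1)/0.0044 = 20 + (0.8059)/0.0044 = 203 °C

203 °C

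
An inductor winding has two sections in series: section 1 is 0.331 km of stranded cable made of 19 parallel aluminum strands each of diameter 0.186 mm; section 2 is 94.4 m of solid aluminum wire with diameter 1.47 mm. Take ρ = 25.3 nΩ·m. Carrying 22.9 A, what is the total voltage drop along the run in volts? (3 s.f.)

404 V

ρ = 25.3 nΩ·m = 2.53×10^-8 Ω·m
Section 1: A_strand = π(9.3000e-05)² = 2.717e-08 m²; R₁ = ρL/(N·A_s) = (2.53×10^-8)(331)/(19×2.717e-08) = 16.22 Ω
Section 2: A = π(d/2)² = π(7.3500e-04 m)² = 1.697e-06 m²
R₂ = (2.53×10^-8)(94.4)/(1.697e-06) = 1.407 Ω
R = R₁ + R₂ = 17.63 Ω
V = IR = 22.9 × 17.63 = 404 V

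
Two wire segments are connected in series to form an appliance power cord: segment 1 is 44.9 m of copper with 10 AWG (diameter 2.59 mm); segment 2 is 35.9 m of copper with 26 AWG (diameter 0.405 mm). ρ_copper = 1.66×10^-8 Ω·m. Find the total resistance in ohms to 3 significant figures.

Segment 1: A = π(2.59/2 mm)² = π(1.2950e-03 m)² = 5.269e-06 m²
R₁ = ρL/A = (1.66×10^-8)(44.9)/(5.269e-06) = 0.1415 Ω
Segment 2: A = π(0.405/2 mm)² = π(2.0250e-04 m)² = 1.288e-07 m²
R₂ = (1.66×10^-8)(35.9)/(1.288e-07) = 4.626 Ω
R = R₁ + R₂ = 4.77 Ω

4.77 Ω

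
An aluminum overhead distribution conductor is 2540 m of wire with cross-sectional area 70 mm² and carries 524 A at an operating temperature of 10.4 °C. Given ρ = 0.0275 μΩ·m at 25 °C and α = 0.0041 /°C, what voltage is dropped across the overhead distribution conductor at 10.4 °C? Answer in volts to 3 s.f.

492 V

ρ = 0.0275 μΩ·m = 2.75×10^-8 Ω·m
A = 70 mm² = 7.000e-05 m²
R₍25₎ = ρL/A = (2.75×10^-8)(2540)/(7.000e-05) = 0.9979 Ω
R₍10.4₎ = R₍25₎(1 + αΔT) = 0.9979 × (1 + 0.0041×-14.6) = 0.9381 Ω
V = IR = 524 × 0.9381 = 492 V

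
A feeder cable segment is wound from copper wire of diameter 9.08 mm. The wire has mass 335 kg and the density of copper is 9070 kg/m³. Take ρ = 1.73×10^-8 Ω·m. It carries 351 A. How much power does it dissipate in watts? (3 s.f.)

18800 W

A = π(d/2)² = π(4.5400e-03 m)² = 6.4753e-05 m²
L = m/(density·A) = 335/(9070×6.4753e-05) = 570.4 m
R = ρL/A = (1.73×10^-8)(570.4)/(6.4753e-05) = 0.1524 Ω
P = I²R = (351)² × 0.1524 = 18800 W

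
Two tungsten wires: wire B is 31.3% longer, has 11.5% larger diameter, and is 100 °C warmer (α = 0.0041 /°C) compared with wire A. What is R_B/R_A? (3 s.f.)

R ∝ ρL/d² with ρ ∝ (1+αΔT), so R_B/R_A = (1 + 31.3/100) × (1 + 11.5/100)⁻² × (1 + 0.0041×100)
= 1.313 × 0.8044 × 1.41 = 1.49

1.49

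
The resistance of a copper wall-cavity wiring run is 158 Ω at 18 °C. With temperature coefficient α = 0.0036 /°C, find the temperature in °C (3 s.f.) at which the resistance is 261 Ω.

199 °C

R = R₀(1 + α(T − T₀)) ⇒ T = T₀ + (R/R₀ − 1)/α
T = 18 + (261/158 − 1)/0.0036 = 18 + (0.6519)/0.0036 = 199 °C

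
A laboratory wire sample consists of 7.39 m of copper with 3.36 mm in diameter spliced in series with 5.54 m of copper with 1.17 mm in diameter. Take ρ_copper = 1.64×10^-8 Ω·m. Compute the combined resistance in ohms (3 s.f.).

Segment 1: A = π(d/2)² = π(1.6800e-03 m)² = 8.867e-06 m²
R₁ = ρL/A = (1.64×10^-8)(7.39)/(8.867e-06) = 0.01367 Ω
Segment 2: A = π(d/2)² = π(5.8500e-04 m)² = 1.075e-06 m²
R₂ = (1.64×10^-8)(5.54)/(1.075e-06) = 0.08451 Ω
R = R₁ + R₂ = 0.0982 Ω

0.0982 Ω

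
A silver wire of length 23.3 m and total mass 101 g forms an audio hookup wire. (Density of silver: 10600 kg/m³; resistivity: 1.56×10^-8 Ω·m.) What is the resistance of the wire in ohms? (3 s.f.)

A = m/(density·L) = 0.101/(10600×23.3) = 4.0894e-07 m²
R = ρL/A = (1.56×10^-8)(23.3)/(4.0894e-07) = 0.889 Ω

0.889 Ω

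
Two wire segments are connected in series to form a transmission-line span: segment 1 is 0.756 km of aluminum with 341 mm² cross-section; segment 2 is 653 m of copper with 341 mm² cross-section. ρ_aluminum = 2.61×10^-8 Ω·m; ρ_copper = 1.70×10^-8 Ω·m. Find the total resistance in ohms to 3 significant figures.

0.0904 Ω

Segment 1: A = 341 mm² = 3.410e-04 m²
R₁ = ρL/A = (2.61×10^-8)(756)/(3.410e-04) = 0.05786 Ω
R₂ = (1.70×10^-8)(653)/(3.410e-04) = 0.03255 Ω
R = R₁ + R₂ = 0.0904 Ω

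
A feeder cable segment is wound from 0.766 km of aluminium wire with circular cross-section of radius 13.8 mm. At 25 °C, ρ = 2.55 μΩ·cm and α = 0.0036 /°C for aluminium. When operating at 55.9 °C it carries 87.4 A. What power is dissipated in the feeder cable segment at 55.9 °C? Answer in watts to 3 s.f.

ρ = 2.55 μΩ·cm = 2.55×10^-8 Ω·m
A = πr² = π(1.3800e-02 m)² = 5.983e-04 m²
R₍25₎ = ρL/A = (2.55×10^-8)(766)/(5.983e-04) = 0.03265 Ω
R₍55.9₎ = R₍25₎(1 + αΔT) = 0.03265 × (1 + 0.0036×30.9) = 0.03628 Ω
P = I²R = (87.4)² × 0.03628 = 277 W

277 W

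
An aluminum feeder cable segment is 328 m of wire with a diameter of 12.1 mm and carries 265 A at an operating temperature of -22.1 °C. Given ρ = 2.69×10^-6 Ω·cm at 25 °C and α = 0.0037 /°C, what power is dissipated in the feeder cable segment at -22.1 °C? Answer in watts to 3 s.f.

4450 W

ρ = 2.69×10^-6 Ω·cm = 2.69×10^-8 Ω·m
A = π(d/2)² = π(6.0500e-03 m)² = 1.150e-04 m²
R₍25₎ = ρL/A = (2.69×10^-8)(328)/(1.150e-04) = 0.07673 Ω
R₍-22.1₎ = R₍25₎(1 + αΔT) = 0.07673 × (1 + 0.0037×-47.1) = 0.06336 Ω
P = I²R = (265)² × 0.06336 = 4450 W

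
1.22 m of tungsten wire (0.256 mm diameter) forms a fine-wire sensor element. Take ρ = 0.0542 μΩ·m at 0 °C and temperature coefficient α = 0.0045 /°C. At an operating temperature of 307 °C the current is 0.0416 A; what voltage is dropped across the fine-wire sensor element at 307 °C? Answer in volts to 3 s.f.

0.127 V

ρ = 0.0542 μΩ·m = 5.42×10^-8 Ω·m
A = π(d/2)² = π(1.2800e-04 m)² = 5.147e-08 m²
R₍0₎ = ρL/A = (5.42×10^-8)(1.22)/(5.147e-08) = 1.285 Ω
R₍307₎ = R₍0₎(1 + αΔT) = 1.285 × (1 + 0.0045×307) = 3.059 Ω
V = IR = 0.0416 × 3.059 = 0.127 V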